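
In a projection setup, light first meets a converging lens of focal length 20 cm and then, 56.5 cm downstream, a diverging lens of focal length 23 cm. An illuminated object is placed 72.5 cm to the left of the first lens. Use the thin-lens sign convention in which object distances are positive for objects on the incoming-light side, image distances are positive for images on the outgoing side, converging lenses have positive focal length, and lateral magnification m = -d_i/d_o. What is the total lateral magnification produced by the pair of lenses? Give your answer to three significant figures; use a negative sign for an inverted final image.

-0.169

Applying the thin-lens equation to the first lens, 1/20 = 1/72.5 + 1/d_i1, which gives d_i1 = 27.619 cm.
Its lateral magnification is m_1 = -d_i1/d_o1 = -(27.619)/72.5 = -0.3810.
The intermediate image is 27.619 cm to the right of lens 1, so d_o2 = L - d_i1 = 56.5 - 27.619 = 28.881 cm.
Applying the thin-lens equation again with f_2 = -23 cm and d_o2 = 28.881 cm gives d_i2 = -12.804 cm.
m_2 = -(-12.804)/(28.881) = 0.4433.
Overall magnification: m = m_1 m_2 = -0.1689.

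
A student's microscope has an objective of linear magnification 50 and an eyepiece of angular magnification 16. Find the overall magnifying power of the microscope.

The overall magnification of a compound microscope is the product of the objective and eyepiece magnifications:
M = M_obj x M_eye = 50 x 16 = 800.

800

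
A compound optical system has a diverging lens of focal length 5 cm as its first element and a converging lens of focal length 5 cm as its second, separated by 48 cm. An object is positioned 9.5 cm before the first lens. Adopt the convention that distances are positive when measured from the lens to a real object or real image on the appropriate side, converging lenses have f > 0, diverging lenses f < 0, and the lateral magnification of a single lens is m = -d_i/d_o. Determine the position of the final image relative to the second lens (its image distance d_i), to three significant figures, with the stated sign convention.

First lens: d_i1 = 1/(1/(-5) - 1/9.5) = -3.276 cm.
With d_i1 < 0 the first image is virtual and lies on the object side; the object distance for lens 2 is d_o2 = 48 - (-3.276) = 51.276 cm.
Second lens: d_i2 = 1/(1/5 - 1/(51.276)) = 5.540 cm.

5.54 cm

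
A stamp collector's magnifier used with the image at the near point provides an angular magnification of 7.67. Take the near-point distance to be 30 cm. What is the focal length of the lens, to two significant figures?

4.5 cm

For the image at the near point, M = 1 + D/f.
f = D/(M - 1) = 30/(7.67 - 1) = 4.498 cm.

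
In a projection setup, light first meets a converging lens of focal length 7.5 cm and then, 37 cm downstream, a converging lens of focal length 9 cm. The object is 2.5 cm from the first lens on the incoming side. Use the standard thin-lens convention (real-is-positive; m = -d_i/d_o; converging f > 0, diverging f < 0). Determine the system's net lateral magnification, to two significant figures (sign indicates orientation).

Lens 1: 1/d_i1 = 1/f_1 - 1/d_o1 = 1/7.5 - 1/2.5 = -0.26667 cm^-1, so d_i1 = -3.750 cm.
m_1 = -(-3.750)/2.5 = 1.5000.
The intermediate image is virtual, 3.750 cm to the left of lens 1, so d_o2 = L - d_i1 = 37 - (-3.750) = 40.750 cm.
Lens 2: 1/d_i2 = 1/f_2 - 1/d_o2 = 1/9 - 1/(40.750) = 0.08657 cm^-1, so d_i2 = 11.551 cm.
m_2 = -(11.551)/(40.750) = -0.2835.
Total m = m_1 x m_2 = (1.5000)(-0.2835) = -0.4252.

-0.43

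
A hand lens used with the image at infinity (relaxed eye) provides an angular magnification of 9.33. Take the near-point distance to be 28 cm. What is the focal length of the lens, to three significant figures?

3.00 cm

For the image at infinity, M = D/f.
f = D/M = 28/9.33 = 3.001 cm.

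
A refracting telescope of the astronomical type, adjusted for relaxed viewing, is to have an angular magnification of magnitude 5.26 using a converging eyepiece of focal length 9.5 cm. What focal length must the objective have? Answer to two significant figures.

|M| = f_obj/|f_eye|, so f_obj = |M| x |f_eye| = 5.26 x 9.5 = 49.970 cm.

50 cm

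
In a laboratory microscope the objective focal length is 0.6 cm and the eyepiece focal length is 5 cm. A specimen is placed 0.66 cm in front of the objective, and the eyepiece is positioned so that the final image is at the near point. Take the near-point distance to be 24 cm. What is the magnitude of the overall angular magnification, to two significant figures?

58

Objective: 1/d_i = 1/f_obj - 1/d_o = 1/0.6 - 1/0.66 = 0.15152 cm^-1, so d_i = 6.600 cm.
m_obj = -d_i/d_o = -6.600/0.66 = -10.000.
Eyepiece angular magnification (image at near point): M_eye = 1 + D/f_e = 1 + 24/5 = 5.800.
Overall M = m_obj x M_eye = (-10.000)(5.800) = -58.00.
|M| = 58.00.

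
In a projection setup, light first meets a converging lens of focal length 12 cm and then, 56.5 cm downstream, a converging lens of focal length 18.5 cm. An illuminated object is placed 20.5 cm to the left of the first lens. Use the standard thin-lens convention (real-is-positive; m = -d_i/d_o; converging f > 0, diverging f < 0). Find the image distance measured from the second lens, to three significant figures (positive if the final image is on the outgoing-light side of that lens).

56.3 cm

Applying the thin-lens equation to the first lens, 1/12 = 1/20.5 + 1/d_i1, which gives d_i1 = 28.941 cm.
That image sits 27.559 cm in front of the second lens, so d_o2 = 27.559 cm.
Applying the thin-lens equation again with f_2 = 18.5 cm and d_o2 = 27.559 cm gives d_i2 = 56.281 cm.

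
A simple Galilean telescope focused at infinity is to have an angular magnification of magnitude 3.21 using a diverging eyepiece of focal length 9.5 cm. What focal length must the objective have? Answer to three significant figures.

|M| = f_obj/|f_eye|, so f_obj = |M| x |f_eye| = 3.21 x 9.5 = 30.495 cm.

30.5 cm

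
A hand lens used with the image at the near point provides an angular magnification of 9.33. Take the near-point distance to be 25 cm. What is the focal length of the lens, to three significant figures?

For the image at the near point, M = 1 + D/f.
f = D/(M - 1) = 25/(9.33 - 1) = 3.001 cm.

3.00 cm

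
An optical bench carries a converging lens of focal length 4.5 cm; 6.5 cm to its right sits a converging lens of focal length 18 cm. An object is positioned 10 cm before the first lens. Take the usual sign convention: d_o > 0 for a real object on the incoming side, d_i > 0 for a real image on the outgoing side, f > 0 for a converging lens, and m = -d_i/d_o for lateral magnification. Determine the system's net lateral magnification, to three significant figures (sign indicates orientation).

-0.748

First lens: d_i1 = 1/(1/4.5 - 1/10) = 8.182 cm.
m_1 = -(8.182)/10 = -0.8182.
Since 8.182 cm > 6.5 cm, the first image lies past the second lens and serves as a virtual object: d_o2 = L - d_i1 = -1.682 cm.
Second lens: d_i2 = 1/(1/18 - 1/(-1.682)) = 1.538 cm.
m_2 = -(1.538)/(-1.682) = 0.9145.
The system's lateral magnification is m_1 m_2 = (-0.8182)(0.9145) = -0.7483.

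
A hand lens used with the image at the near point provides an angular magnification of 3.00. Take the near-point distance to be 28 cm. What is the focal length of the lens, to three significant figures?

14.0 cm

For the image at the near point, M = 1 + D/f.
f = D/(M - 1) = 28/(3.0 - 1) = 14.000 cm.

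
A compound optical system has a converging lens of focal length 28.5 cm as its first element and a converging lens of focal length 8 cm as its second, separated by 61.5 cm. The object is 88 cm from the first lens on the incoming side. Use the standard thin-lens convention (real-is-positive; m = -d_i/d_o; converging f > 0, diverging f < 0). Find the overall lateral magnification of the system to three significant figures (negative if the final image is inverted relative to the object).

First lens: d_i1 = 1/(1/28.5 - 1/88) = 42.151 cm.
m_1 = -(42.151)/88 = -0.4790.
The intermediate image is 42.151 cm to the right of lens 1, so d_o2 = L - d_i1 = 61.5 - 42.151 = 19.349 cm.
Second lens: d_i2 = 1/(1/8 - 1/(19.349)) = 13.639 cm.
m_2 = -(13.639)/(19.349) = -0.7049.
The system's lateral magnification is m_1 m_2 = (-0.4790)(-0.7049) = 0.3377.

0.338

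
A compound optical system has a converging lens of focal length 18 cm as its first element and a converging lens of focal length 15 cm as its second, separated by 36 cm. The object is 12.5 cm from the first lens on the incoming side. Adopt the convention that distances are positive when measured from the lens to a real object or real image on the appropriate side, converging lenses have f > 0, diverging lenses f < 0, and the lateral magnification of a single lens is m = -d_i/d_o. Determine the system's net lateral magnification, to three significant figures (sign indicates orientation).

Lens 1: 1/d_i1 = 1/f_1 - 1/d_o1 = 1/18 - 1/12.5 = -0.02444 cm^-1, so d_i1 = -40.909 cm.
m_1 = -(-40.909)/12.5 = 3.2727.
The intermediate image is virtual, 40.909 cm to the left of lens 1, so d_o2 = L - d_i1 = 36 - (-40.909) = 76.909 cm.
Lens 2: 1/d_i2 = 1/f_2 - 1/d_o2 = 1/15 - 1/(76.909) = 0.05366 cm^-1, so d_i2 = 18.634 cm.
m_2 = -(18.634)/(76.909) = -0.2423.
Overall magnification: m = m_1 m_2 = -0.7930.

-0.793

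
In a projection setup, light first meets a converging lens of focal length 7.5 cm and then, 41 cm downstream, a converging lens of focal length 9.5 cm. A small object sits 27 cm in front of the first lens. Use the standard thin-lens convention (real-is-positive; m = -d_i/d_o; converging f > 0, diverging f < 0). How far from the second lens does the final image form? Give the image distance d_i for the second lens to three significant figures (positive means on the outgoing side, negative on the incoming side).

13.8 cm

Applying the thin-lens equation to the first lens, 1/7.5 = 1/27 + 1/d_i1, which gives d_i1 = 10.385 cm.
The intermediate image is 10.385 cm to the right of lens 1, so d_o2 = L - d_i1 = 41 - 10.385 = 30.615 cm.
Applying the thin-lens equation again with f_2 = 9.5 cm and d_o2 = 30.615 cm gives d_i2 = 13.774 cm.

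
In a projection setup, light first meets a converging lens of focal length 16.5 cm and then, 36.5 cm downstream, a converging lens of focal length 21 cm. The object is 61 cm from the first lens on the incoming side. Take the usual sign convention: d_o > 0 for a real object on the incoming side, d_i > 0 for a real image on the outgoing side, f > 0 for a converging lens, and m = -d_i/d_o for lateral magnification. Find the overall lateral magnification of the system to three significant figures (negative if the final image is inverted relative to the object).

-1.09

First lens: d_i1 = 1/(1/16.5 - 1/61) = 22.618 cm.
m_1 = -(22.618)/61 = -0.3708.
The intermediate image is 22.618 cm to the right of lens 1, so d_o2 = L - d_i1 = 36.5 - 22.618 = 13.882 cm.
Second lens: d_i2 = 1/(1/21 - 1/(13.882)) = -40.956 cm.
m_2 = -(-40.956)/(13.882) = 2.9503.
Overall magnification: m = m_1 m_2 = -1.0939.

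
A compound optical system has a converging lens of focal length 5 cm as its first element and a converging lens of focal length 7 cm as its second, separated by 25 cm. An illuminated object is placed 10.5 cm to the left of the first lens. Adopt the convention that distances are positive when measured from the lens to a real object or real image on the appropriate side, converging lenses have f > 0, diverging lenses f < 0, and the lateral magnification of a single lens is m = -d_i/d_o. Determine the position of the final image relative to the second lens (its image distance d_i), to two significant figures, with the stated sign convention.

13 cm

First lens: d_i1 = 1/(1/5 - 1/10.5) = 9.545 cm.
That image sits 15.455 cm in front of the second lens, so d_o2 = 15.455 cm.
Second lens: d_i2 = 1/(1/7 - 1/(15.455)) = 12.796 cm.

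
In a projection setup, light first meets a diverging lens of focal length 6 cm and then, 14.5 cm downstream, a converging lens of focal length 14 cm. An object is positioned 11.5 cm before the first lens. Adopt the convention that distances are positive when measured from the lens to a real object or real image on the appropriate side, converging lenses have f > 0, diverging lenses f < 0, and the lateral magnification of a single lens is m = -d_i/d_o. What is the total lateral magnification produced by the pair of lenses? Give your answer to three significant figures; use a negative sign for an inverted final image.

-1.08

Applying the thin-lens equation to the first lens, 1/(-6) = 1/11.5 + 1/d_i1, which gives d_i1 = -3.943 cm.
Its lateral magnification is m_1 = -d_i1/d_o1 = -(-3.943)/11.5 = 0.3429.
With d_i1 < 0 the first image is virtual and lies on the object side; the object distance for lens 2 is d_o2 = 14.5 - (-3.943) = 18.443 cm.
Applying the thin-lens equation again with f_2 = 14 cm and d_o2 = 18.443 cm gives d_i2 = 58.116 cm.
m_2 = -(58.116)/(18.443) = -3.1511.
Total m = m_1 x m_2 = (0.3429)(-3.1511) = -1.0804.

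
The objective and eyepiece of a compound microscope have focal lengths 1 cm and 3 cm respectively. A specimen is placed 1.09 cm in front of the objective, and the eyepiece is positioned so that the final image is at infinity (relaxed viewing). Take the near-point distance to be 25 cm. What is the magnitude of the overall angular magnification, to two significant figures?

93

Objective: 1/d_i = 1/f_obj - 1/d_o = 1/1 - 1/1.09 = 0.08257 cm^-1, so d_i = 12.111 cm.
m_obj = -d_i/d_o = -12.111/1.09 = -11.111.
Eyepiece angular magnification (image at infinity): M_eye = D/f_e = 25/3 = 8.333.
Overall M = m_obj x M_eye = (-11.111)(8.333) = -92.59.
|M| = 92.59.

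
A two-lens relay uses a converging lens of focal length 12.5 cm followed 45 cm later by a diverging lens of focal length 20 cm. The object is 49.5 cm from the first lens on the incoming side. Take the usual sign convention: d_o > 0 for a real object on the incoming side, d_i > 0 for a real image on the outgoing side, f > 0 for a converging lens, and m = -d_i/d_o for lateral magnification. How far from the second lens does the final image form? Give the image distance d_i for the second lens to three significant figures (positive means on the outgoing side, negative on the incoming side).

First lens: d_i1 = 1/(1/12.5 - 1/49.5) = 16.723 cm.
That image sits 28.277 cm in front of the second lens, so d_o2 = 28.277 cm.
Second lens: d_i2 = 1/(1/(-20) - 1/(28.277)) = -11.714 cm.

-11.7 cm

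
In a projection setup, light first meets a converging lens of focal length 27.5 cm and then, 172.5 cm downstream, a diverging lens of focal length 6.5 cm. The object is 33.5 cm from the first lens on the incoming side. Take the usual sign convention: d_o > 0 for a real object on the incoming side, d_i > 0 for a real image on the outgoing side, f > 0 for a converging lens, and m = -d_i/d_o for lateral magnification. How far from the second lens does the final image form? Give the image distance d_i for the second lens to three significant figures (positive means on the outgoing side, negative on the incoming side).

-4.84 cm

Applying the thin-lens equation to the first lens, 1/27.5 = 1/33.5 + 1/d_i1, which gives d_i1 = 153.542 cm.
The intermediate image is 153.542 cm to the right of lens 1, so d_o2 = L - d_i1 = 172.5 - 153.542 = 18.958 cm.
Applying the thin-lens equation again with f_2 = -6.5 cm and d_o2 = 18.958 cm gives d_i2 = -4.840 cm.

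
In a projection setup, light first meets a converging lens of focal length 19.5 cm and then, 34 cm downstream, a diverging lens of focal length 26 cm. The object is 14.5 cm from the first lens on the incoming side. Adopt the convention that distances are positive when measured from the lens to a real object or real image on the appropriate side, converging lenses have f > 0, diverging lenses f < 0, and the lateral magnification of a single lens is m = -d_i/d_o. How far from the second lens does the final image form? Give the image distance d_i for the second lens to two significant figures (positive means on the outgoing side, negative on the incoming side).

-20 cm

First lens: d_i1 = 1/(1/19.5 - 1/14.5) = -56.550 cm.
The intermediate image is virtual, 56.550 cm to the left of lens 1, so d_o2 = L - d_i1 = 34 - (-56.550) = 90.550 cm.
Second lens: d_i2 = 1/(1/(-26) - 1/(90.550)) = -20.200 cm.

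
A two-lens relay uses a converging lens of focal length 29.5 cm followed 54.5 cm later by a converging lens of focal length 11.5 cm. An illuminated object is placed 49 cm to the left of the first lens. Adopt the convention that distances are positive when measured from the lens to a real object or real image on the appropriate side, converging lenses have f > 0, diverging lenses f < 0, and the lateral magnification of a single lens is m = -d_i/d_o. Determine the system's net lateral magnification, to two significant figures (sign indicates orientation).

First lens: d_i1 = 1/(1/29.5 - 1/49) = 74.128 cm.
m_1 = -(74.128)/49 = -1.5128.
This image would form 74.128 cm past lens 1, i.e. 19.628 cm beyond lens 2, so it is a virtual object for lens 2: d_o2 = 54.5 - 74.128 = -19.628 cm.
Second lens: d_i2 = 1/(1/11.5 - 1/(-19.628)) = 7.251 cm.
m_2 = -(7.251)/(-19.628) = 0.3694.
Total m = m_1 x m_2 = (-1.5128)(0.3694) = -0.5589.

-0.56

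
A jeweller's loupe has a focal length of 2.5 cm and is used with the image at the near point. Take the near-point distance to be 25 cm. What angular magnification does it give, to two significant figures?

M = 1 + D/f = 1 + 25/2.5 = 11.000.

11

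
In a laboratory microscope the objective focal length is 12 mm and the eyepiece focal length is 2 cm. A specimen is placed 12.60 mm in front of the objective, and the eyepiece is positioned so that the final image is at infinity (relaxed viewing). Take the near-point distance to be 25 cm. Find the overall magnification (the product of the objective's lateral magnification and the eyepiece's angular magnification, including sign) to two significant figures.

-250

Convert to cm: f_obj = 12 mm = 1.2 cm; d_o = 12.60 mm = 1.26 cm.
Objective: 1/d_i = 1/f_obj - 1/d_o = 1/1.2 - 1/1.26 = 0.03968 cm^-1, so d_i = 25.200 cm.
m_obj = -d_i/d_o = -25.200/1.26 = -20.000.
Eyepiece angular magnification (image at infinity): M_eye = D/f_e = 25/2 = 12.500.
Overall M = m_obj x M_eye = (-20.000)(12.500) = -250.00.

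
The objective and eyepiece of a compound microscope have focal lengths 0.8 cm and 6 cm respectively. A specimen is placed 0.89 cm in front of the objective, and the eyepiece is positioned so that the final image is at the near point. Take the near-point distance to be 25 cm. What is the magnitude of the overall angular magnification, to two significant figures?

Objective: 1/d_i = 1/f_obj - 1/d_o = 1/0.8 - 1/0.89 = 0.12640 cm^-1, so d_i = 7.911 cm.
m_obj = -d_i/d_o = -7.911/0.89 = -8.889.
Eyepiece angular magnification (image at near point): M_eye = 1 + D/f_e = 1 + 25/6 = 5.167.
Overall M = m_obj x M_eye = (-8.889)(5.167) = -45.93.
|M| = 45.93.

46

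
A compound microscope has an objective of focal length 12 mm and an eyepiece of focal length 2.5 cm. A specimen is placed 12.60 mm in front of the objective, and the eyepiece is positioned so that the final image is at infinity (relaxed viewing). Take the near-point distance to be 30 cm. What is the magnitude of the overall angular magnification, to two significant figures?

240

Convert to cm: f_obj = 12 mm = 1.2 cm; d_o = 12.60 mm = 1.26 cm.
Objective: 1/d_i = 1/f_obj - 1/d_o = 1/1.2 - 1/1.26 = 0.03968 cm^-1, so d_i = 25.200 cm.
m_obj = -d_i/d_o = -25.200/1.26 = -20.000.
Eyepiece angular magnification (image at infinity): M_eye = D/f_e = 30/2.5 = 12.000.
Overall M = m_obj x M_eye = (-20.000)(12.000) = -240.00.
|M| = 240.00.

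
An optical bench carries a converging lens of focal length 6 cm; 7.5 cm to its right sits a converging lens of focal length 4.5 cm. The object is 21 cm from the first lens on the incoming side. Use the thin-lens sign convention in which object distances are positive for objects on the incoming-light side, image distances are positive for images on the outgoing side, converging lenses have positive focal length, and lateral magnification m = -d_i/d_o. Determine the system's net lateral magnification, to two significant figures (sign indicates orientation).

-0.33

Applying the thin-lens equation to the first lens, 1/6 = 1/21 + 1/d_i1, which gives d_i1 = 8.400 cm.
Its lateral magnification is m_1 = -d_i1/d_o1 = -(8.400)/21 = -0.4000.
This image would form 8.400 cm past lens 1, i.e. 0.900 cm beyond lens 2, so it is a virtual object for lens 2: d_o2 = 7.5 - 8.400 = -0.900 cm.
Applying the thin-lens equation again with f_2 = 4.5 cm and d_o2 = -0.900 cm gives d_i2 = 0.750 cm.
m_2 = -(0.750)/(-0.900) = 0.8333.
The system's lateral magnification is m_1 m_2 = (-0.4000)(0.8333) = -0.3333.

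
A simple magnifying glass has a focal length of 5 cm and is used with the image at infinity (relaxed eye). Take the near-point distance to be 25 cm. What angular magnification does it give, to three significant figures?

M = D/f = 25/5 = 5.000.

5.00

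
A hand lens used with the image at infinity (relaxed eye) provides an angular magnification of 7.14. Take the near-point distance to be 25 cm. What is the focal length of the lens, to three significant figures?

For the image at infinity, M = D/f.
f = D/M = 25/7.14 = 3.501 cm.

3.50 cm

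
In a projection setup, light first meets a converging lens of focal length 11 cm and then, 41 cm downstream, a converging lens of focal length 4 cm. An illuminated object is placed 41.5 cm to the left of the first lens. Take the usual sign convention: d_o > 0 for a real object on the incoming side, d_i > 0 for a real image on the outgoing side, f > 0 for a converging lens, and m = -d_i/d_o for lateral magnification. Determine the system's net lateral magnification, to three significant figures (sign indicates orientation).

Applying the thin-lens equation to the first lens, 1/11 = 1/41.5 + 1/d_i1, which gives d_i1 = 14.967 cm.
Its lateral magnification is m_1 = -d_i1/d_o1 = -(14.967)/41.5 = -0.3607.
Object distance for lens 2: d_o2 = 41 - 14.967 = 26.033 cm.
Applying the thin-lens equation again with f_2 = 4 cm and d_o2 = 26.033 cm gives d_i2 = 4.726 cm.
m_2 = -(4.726)/(26.033) = -0.1815.
The system's lateral magnification is m_1 m_2 = (-0.3607)(-0.1815) = 0.0655.

0.0655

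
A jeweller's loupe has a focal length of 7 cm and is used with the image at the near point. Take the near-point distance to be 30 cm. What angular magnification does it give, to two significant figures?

M = 1 + D/f = 1 + 30/7 = 5.286.

5.3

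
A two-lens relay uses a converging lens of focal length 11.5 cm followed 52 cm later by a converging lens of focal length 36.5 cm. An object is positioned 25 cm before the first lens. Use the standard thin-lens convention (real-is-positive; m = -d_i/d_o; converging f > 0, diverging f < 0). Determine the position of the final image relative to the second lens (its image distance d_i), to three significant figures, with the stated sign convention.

-193 cm

Applying the thin-lens equation to the first lens, 1/11.5 = 1/25 + 1/d_i1, which gives d_i1 = 21.296 cm.
The intermediate image is 21.296 cm to the right of lens 1, so d_o2 = L - d_i1 = 52 - 21.296 = 30.704 cm.
Applying the thin-lens equation again with f_2 = 36.5 cm and d_o2 = 30.704 cm gives d_i2 = -193.345 cm.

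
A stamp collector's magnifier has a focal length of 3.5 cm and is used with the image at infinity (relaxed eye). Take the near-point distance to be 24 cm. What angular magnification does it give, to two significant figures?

6.9

M = D/f = 24/3.5 = 6.857.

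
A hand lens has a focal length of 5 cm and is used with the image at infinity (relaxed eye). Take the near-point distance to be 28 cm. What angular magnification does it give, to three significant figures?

5.60

M = D/f = 28/5 = 5.600.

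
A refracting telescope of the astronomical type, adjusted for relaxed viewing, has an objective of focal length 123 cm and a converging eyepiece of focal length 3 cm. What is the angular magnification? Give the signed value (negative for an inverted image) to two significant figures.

M = -f_obj/f_eye = -123/(3) = -41.000.

-41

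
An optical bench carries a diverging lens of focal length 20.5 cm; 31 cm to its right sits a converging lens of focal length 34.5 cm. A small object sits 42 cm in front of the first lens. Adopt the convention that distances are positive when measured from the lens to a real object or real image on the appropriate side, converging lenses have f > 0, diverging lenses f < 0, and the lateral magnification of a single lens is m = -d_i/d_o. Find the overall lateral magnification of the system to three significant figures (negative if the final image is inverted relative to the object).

-1.10

Applying the thin-lens equation to the first lens, 1/(-20.5) = 1/42 + 1/d_i1, which gives d_i1 = -13.776 cm.
Its lateral magnification is m_1 = -d_i1/d_o1 = -(-13.776)/42 = 0.3280.
With d_i1 < 0 the first image is virtual and lies on the object side; the object distance for lens 2 is d_o2 = 31 - (-13.776) = 44.776 cm.
Applying the thin-lens equation again with f_2 = 34.5 cm and d_o2 = 44.776 cm gives d_i2 = 150.328 cm.
m_2 = -(150.328)/(44.776) = -3.3573.
The system's lateral magnification is m_1 m_2 = (0.3280)(-3.3573) = -1.1012.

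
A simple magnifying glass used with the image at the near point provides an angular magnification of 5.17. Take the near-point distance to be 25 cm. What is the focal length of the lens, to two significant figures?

6.0 cm

For the image at the near point, M = 1 + D/f.
f = D/(M - 1) = 25/(5.17 - 1) = 5.995 cm.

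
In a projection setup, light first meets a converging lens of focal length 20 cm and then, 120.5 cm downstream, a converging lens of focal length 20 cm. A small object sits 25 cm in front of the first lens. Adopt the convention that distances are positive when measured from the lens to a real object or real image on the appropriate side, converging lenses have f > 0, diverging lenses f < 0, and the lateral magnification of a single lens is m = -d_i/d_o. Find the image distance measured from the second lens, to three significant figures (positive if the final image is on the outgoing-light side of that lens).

Lens 1: 1/d_i1 = 1/f_1 - 1/d_o1 = 1/20 - 1/25 = 0.01000 cm^-1, so d_i1 = 100.000 cm.
That image sits 20.500 cm in front of the second lens, so d_o2 = 20.500 cm.
Lens 2: 1/d_i2 = 1/f_2 - 1/d_o2 = 1/20 - 1/(20.500) = 0.00122 cm^-1, so d_i2 = 820.000 cm.

820 cm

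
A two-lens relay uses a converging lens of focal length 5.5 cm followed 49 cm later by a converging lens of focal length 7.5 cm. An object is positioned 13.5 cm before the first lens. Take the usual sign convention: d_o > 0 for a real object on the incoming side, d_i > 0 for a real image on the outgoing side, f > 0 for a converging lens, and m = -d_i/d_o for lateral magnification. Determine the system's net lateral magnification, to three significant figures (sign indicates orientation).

Lens 1: 1/d_i1 = 1/f_1 - 1/d_o1 = 1/5.5 - 1/13.5 = 0.10774 cm^-1, so d_i1 = 9.281 cm.
m_1 = -(9.281)/13.5 = -0.6875.
Object distance for lens 2: d_o2 = 49 - 9.281 = 39.719 cm.
Lens 2: 1/d_i2 = 1/f_2 - 1/d_o2 = 1/7.5 - 1/(39.719) = 0.10816 cm^-1, so d_i2 = 9.246 cm.
m_2 = -(9.246)/(39.719) = -0.2328.
Overall magnification: m = m_1 m_2 = 0.1600.

0.160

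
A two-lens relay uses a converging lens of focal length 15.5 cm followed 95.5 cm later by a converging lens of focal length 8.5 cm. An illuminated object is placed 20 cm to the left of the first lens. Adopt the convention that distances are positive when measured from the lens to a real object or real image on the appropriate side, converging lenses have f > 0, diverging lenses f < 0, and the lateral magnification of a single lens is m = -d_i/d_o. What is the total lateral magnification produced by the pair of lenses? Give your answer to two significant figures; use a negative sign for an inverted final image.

1.6

Applying the thin-lens equation to the first lens, 1/15.5 = 1/20 + 1/d_i1, which gives d_i1 = 68.889 cm.
Its lateral magnification is m_1 = -d_i1/d_o1 = -(68.889)/20 = -3.4444.
Object distance for lens 2: d_o2 = 95.5 - 68.889 = 26.611 cm.
Applying the thin-lens equation again with f_2 = 8.5 cm and d_o2 = 26.611 cm gives d_i2 = 12.489 cm.
m_2 = -(12.489)/(26.611) = -0.4693.
Total m = m_1 x m_2 = (-3.4444)(-0.4693) = 1.6166.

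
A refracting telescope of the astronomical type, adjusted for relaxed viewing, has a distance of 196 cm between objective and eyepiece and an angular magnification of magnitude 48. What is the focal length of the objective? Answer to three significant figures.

192 cm

In normal adjustment the tube length equals f_obj + f_eye and |M| = f_obj/f_eye.
So f_obj = 48 f_eye and 48 f_eye + f_eye = 196 cm, giving f_eye = 196/49 = 4.000 cm and f_obj = 192.000 cm.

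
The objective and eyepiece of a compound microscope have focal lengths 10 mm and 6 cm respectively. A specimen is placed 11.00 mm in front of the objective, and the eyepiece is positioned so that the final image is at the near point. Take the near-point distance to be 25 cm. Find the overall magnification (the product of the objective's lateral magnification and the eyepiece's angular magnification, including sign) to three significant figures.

Convert to cm: f_obj = 10 mm = 1 cm; d_o = 11.00 mm = 1.10 cm.
Objective: 1/d_i = 1/f_obj - 1/d_o = 1/1 - 1/1.10 = 0.09091 cm^-1, so d_i = 11.000 cm.
m_obj = -d_i/d_o = -11.000/1.10 = -10.000.
Eyepiece angular magnification (image at near point): M_eye = 1 + D/f_e = 1 + 25/6 = 5.167.
Overall M = m_obj x M_eye = (-10.000)(5.167) = -51.67.

-51.7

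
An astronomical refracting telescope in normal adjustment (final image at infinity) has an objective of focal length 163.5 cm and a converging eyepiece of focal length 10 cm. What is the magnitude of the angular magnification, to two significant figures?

16

|M| = f_obj/|f_eye| = 163.5/10 = 16.350.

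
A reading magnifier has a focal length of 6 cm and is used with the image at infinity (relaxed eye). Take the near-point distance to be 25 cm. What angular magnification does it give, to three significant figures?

4.17

M = D/f = 25/6 = 4.167.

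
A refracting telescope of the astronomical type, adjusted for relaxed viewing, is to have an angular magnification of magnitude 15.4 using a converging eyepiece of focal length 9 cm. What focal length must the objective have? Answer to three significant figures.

139 cm

|M| = f_obj/|f_eye|, so f_obj = |M| x |f_eye| = 15.4 x 9 = 138.600 cm.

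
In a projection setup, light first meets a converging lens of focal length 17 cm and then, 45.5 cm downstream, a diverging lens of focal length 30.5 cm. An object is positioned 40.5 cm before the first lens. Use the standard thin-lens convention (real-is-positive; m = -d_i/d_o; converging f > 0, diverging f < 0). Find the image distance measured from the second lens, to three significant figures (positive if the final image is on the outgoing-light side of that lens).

-10.6 cm

First lens: d_i1 = 1/(1/17 - 1/40.5) = 29.298 cm.
That image sits 16.202 cm in front of the second lens, so d_o2 = 16.202 cm.
Second lens: d_i2 = 1/(1/(-30.5) - 1/(16.202)) = -10.581 cm.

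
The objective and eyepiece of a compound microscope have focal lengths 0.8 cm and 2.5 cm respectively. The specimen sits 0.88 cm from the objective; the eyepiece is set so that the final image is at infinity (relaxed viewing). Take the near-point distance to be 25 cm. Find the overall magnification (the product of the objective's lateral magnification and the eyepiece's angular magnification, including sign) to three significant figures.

-100

Objective: 1/d_i = 1/f_obj - 1/d_o = 1/0.8 - 1/0.88 = 0.11364 cm^-1, so d_i = 8.800 cm.
m_obj = -d_i/d_o = -8.800/0.88 = -10.000.
Eyepiece angular magnification (image at infinity): M_eye = D/f_e = 25/2.5 = 10.000.
Overall M = m_obj x M_eye = (-10.000)(10.000) = -100.00.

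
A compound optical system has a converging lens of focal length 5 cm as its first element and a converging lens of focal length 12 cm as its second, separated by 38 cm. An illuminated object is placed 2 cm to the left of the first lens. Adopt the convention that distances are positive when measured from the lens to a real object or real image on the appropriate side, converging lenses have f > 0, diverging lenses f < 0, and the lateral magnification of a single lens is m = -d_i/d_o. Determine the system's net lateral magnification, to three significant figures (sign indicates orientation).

Applying the thin-lens equation to the first lens, 1/5 = 1/2 + 1/d_i1, which gives d_i1 = -3.333 cm.
Its lateral magnification is m_1 = -d_i1/d_o1 = -(-3.333)/2 = 1.6667.
With d_i1 < 0 the first image is virtual and lies on the object side; the object distance for lens 2 is d_o2 = 38 - (-3.333) = 41.333 cm.
Applying the thin-lens equation again with f_2 = 12 cm and d_o2 = 41.333 cm gives d_i2 = 16.909 cm.
m_2 = -(16.909)/(41.333) = -0.4091.
Overall magnification: m = m_1 m_2 = -0.6818.

-0.682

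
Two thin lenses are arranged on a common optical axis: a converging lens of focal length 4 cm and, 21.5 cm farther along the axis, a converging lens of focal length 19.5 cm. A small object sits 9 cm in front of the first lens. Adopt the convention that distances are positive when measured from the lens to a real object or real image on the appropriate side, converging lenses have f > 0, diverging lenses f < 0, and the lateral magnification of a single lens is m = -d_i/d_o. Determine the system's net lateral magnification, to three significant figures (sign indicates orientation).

-3.00

Lens 1: 1/d_i1 = 1/f_1 - 1/d_o1 = 1/4 - 1/9 = 0.13889 cm^-1, so d_i1 = 7.200 cm.
m_1 = -(7.200)/9 = -0.8000.
That image sits 14.300 cm in front of the second lens, so d_o2 = 14.300 cm.
Lens 2: 1/d_i2 = 1/f_2 - 1/d_o2 = 1/19.5 - 1/(14.300) = -0.01865 cm^-1, so d_i2 = -53.625 cm.
m_2 = -(-53.625)/(14.300) = 3.7500.
The system's lateral magnification is m_1 m_2 = (-0.8000)(3.7500) = -3.0000.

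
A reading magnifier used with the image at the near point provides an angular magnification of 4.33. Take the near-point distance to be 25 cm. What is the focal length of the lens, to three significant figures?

For the image at the near point, M = 1 + D/f.
f = D/(M - 1) = 25/(4.33 - 1) = 7.508 cm.

7.51 cm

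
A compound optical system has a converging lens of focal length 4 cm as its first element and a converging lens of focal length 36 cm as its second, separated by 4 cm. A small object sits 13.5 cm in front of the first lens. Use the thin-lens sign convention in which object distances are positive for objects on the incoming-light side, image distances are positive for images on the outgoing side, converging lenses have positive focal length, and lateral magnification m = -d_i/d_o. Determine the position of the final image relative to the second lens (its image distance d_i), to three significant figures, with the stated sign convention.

1.61 cm

Applying the thin-lens equation to the first lens, 1/4 = 1/13.5 + 1/d_i1, which gives d_i1 = 5.684 cm.
This image would form 5.684 cm past lens 1, i.e. 1.684 cm beyond lens 2, so it is a virtual object for lens 2: d_o2 = 4 - 5.684 = -1.684 cm.
Applying the thin-lens equation again with f_2 = 36 cm and d_o2 = -1.684 cm gives d_i2 = 1.609 cm.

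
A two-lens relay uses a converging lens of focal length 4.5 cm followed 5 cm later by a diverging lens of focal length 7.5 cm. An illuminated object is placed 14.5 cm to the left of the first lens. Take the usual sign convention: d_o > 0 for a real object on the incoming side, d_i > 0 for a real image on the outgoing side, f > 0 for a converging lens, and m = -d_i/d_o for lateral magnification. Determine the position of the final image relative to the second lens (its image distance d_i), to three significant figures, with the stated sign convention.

Lens 1: 1/d_i1 = 1/f_1 - 1/d_o1 = 1/4.5 - 1/14.5 = 0.15326 cm^-1, so d_i1 = 6.525 cm.
Since 6.525 cm > 5 cm, the first image lies past the second lens and serves as a virtual object: d_o2 = L - d_i1 = -1.525 cm.
Lens 2: 1/d_i2 = 1/f_2 - 1/d_o2 = 1/(-7.5) - 1/(-1.525) = 0.52240 cm^-1, so d_i2 = 1.914 cm.

1.91 cm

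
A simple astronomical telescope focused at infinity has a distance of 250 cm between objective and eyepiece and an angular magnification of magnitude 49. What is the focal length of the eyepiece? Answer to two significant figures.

5.0 cm

In normal adjustment the tube length equals f_obj + f_eye and |M| = f_obj/f_eye.
So f_obj = 49 f_eye and 49 f_eye + f_eye = 250 cm, giving f_eye = 250/50 = 5.000 cm and f_obj = 245.000 cm.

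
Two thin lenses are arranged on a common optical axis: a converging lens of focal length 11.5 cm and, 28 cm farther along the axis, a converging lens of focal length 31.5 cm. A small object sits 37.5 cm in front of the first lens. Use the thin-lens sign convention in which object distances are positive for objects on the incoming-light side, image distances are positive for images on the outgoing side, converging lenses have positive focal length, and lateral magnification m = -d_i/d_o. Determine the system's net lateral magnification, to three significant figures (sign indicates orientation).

Lens 1: 1/d_i1 = 1/f_1 - 1/d_o1 = 1/11.5 - 1/37.5 = 0.06029 cm^-1, so d_i1 = 16.587 cm.
m_1 = -(16.587)/37.5 = -0.4423.
That image sits 11.413 cm in front of the second lens, so d_o2 = 11.413 cm.
Lens 2: 1/d_i2 = 1/f_2 - 1/d_o2 = 1/31.5 - 1/(11.413) = -0.05587 cm^-1, so d_i2 = -17.899 cm.
m_2 = -(-17.899)/(11.413) = 1.5682.
The system's lateral magnification is m_1 m_2 = (-0.4423)(1.5682) = -0.6936.

-0.694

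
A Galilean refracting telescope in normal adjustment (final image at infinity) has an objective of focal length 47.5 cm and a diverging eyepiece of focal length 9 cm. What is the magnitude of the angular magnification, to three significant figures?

5.28

|M| = f_obj/|f_eye| = 47.5/9 = 5.278.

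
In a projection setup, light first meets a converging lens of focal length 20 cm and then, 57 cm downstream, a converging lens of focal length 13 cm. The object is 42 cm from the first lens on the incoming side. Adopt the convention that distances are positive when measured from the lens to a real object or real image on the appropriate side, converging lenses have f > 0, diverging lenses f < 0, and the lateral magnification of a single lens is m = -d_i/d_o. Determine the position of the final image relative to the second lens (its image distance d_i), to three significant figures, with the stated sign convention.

Lens 1: 1/d_i1 = 1/f_1 - 1/d_o1 = 1/20 - 1/42 = 0.02619 cm^-1, so d_i1 = 38.182 cm.
Object distance for lens 2: d_o2 = 57 - 38.182 = 18.818 cm.
Lens 2: 1/d_i2 = 1/f_2 - 1/d_o2 = 1/13 - 1/(18.818) = 0.02378 cm^-1, so d_i2 = 42.047 cm.

42.0 cm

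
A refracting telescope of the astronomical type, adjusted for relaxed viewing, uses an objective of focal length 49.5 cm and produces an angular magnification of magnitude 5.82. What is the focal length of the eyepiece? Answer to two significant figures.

8.5 cm

|M| = f_obj/f_eye, so f_eye = f_obj/|M| = 49.5/5.82 = 8.505 cm.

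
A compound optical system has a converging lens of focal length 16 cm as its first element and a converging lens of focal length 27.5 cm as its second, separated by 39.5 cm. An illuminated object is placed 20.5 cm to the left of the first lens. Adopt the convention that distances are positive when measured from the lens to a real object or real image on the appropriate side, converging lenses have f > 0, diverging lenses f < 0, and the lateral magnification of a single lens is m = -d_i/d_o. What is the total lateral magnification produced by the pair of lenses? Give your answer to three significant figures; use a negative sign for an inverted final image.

-1.61

Applying the thin-lens equation to the first lens, 1/16 = 1/20.5 + 1/d_i1, which gives d_i1 = 72.889 cm.
Its lateral magnification is m_1 = -d_i1/d_o1 = -(72.889)/20.5 = -3.5556.
This image would form 72.889 cm past lens 1, i.e. 33.389 cm beyond lens 2, so it is a virtual object for lens 2: d_o2 = 39.5 - 72.889 = -33.389 cm.
Applying the thin-lens equation again with f_2 = 27.5 cm and d_o2 = -33.389 cm gives d_i2 = 15.080 cm.
m_2 = -(15.080)/(-33.389) = 0.4516.
The system's lateral magnification is m_1 m_2 = (-3.5556)(0.4516) = -1.6058.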